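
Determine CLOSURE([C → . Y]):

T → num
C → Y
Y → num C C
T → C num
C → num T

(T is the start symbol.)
To compute CLOSURE, for each item [A → α.Bβ] where B is a non-terminal, add [B → .γ] for all productions B → γ; repeat for the newly added items until nothing changes.

Start with: [C → . Y]
  [C → . Y] has the dot before Y: add [Y → . num C C]
No further items can be added.

CLOSURE = { [C → . Y], [Y → . num C C] }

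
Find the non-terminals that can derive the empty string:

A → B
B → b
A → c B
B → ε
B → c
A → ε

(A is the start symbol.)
{ 'A', 'B' }

ε-productions: B → ε, A → ε
So B, A are immediately nullable.
Every non-terminal is now nullable.
Nullable = { 'A', 'B' }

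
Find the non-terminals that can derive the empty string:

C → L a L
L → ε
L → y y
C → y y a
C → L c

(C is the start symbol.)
ε-productions: L → ε
So L is immediately nullable.
No further non-terminal can be added: every production for the remaining non-terminals contains a terminal or a non-nullable non-terminal.
Nullable = { 'L' }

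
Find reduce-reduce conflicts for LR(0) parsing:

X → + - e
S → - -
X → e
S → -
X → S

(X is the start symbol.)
No reduce-reduce conflicts

A reduce-reduce conflict occurs when an LR(0) state has two complete items [A → α .] and [B → β .] — both call for a reduction, and with no lookahead the parser cannot choose between them.

Augment with X' → X and build the canonical LR(0) collection (I0 = CLOSURE({[X' → . X]}), then GOTO on every symbol after a dot until no new states appear). It has 9 states:
  I0: { [S → . - -], [S → . -], [X → . + - e], [X → . S], [X → . e], [X' → . X] }  — shift
  I1: { [X → + . - e] }  — shift
  I2: { [S → - . -], [S → - .] }  — shift, reduce
  I3: { [X → S .] }  — reduce
  I4: { [X' → X .] }  — accept
  I5: { [X → e .] }  — reduce
  I6: { [S → - - .] }  — reduce
  I7: { [X → + - . e] }  — shift
  I8: { [X → + - e .] }  — reduce

No state contains more than one complete item.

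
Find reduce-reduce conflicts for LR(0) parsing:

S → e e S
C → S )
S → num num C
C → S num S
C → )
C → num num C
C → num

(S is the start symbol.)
Yes — I10: [C → num num C .] vs [S → num num C .]

Augment with S' → S and build the canonical LR(0) collection (I0 = CLOSURE({[S' → . S]}), then GOTO on every symbol after a dot until no new states appear). It has 16 states:
  I0: { [S → . e e S], [S → . num num C], [S' → . S] }  — shift
  I1: { [S' → S .] }  — accept
  I2: { [S → e . e S] }  — shift
  I3: { [S → num . num C] }  — shift
  I4: { [C → . )], [C → . S )], [C → . S num S], [C → . num num C], [C → . num], [S → . e e S], [S → . num num C], [S → num num . C] }  — shift
  I5: { [C → ) .] }  — reduce
  I6: { [S → num num C .] }  — reduce
  I7: { [C → S . )], [C → S . num S] }  — shift
  I8: { [C → num . num C], [C → num .], [S → num . num C] }  — shift, reduce
  I9: { [C → . )], [C → . S )], [C → . S num S], [C → . num num C], [C → . num], [C → num num . C], [S → . e e S], [S → . num num C], [S → num num . C] }  — shift
  I10: { [C → num num C .], [S → num num C .] }  — 2 reduces
  I11: { [C → S ) .] }  — reduce
  I12: { [C → S num . S], [S → . e e S], [S → . num num C] }  — shift
  I13: { [C → S num S .] }  — reduce
  I14: { [S → . e e S], [S → . num num C], [S → e e . S] }  — shift
  I15: { [S → e e S .] }  — reduce

I10 contains complete items [C → num num C .], [S → num num C .] — reduce-reduce conflict.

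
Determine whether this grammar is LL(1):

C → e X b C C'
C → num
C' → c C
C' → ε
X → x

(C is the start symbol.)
No. Predict set conflict for C': { 'c' }

A grammar is LL(1) if for each non-terminal N with multiple productions, the predict sets of those productions are pairwise disjoint, where PREDICT(N → α) = (FIRST(α) \ {ε}) ∪ (FOLLOW(N) if α ⇒* ε).

Relevant sets:
  FOLLOW(C') = { $, 'c' }

For C:
  PREDICT(C → e X b C C') = { 'e' }
  PREDICT(C → num) = { 'num' }
For C':
  PREDICT(C' → c C) = { 'c' }
  PREDICT(C' → ε) = { $, 'c' }
X has a single production, so nothing to check there.

Conflict found: Predict set conflict for C': { 'c' }
The grammar is NOT LL(1).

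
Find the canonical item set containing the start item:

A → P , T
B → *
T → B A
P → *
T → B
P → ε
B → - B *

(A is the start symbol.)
First, augment the grammar with A' → A
I₀ = CLOSURE({ [A' → . A] }):
  [A' → . A] has the dot before A: add [A → . P , T]
  [A → . P , T] has the dot before P: add [P → . *], [P → .]
No further items can be added.

I₀ = { [A → . P , T], [A' → . A], [P → . *], [P → .] }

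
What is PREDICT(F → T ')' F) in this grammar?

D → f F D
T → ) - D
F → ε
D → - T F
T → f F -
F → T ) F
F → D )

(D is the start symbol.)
{ ')', 'f' }

PREDICT(F → T ')' F) = (FIRST(RHS) \ {ε}) ∪ (FOLLOW(F) if ε ∈ FIRST(RHS), i.e. RHS ⇒* ε)
FIRST(T) = { ')', 'f' }
FIRST(T ')' F) = { ')', 'f' }
ε ∉ FIRST(T ')' F), so FOLLOW(F) is not added.
PREDICT(F → T ')' F) = { ')', 'f' }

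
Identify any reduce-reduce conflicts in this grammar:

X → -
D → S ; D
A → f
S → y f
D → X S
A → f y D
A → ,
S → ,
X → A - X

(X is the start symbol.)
A reduce-reduce conflict occurs when an LR(0) state has two complete items [A → α .] and [B → β .] — both call for a reduction, and with no lookahead the parser cannot choose between them.

Augment with X' → X and build the canonical LR(0) collection (I0 = CLOSURE({[X' → . X]}), then GOTO on every symbol after a dot until no new states appear). It has 19 states:
  I0: { [A → . ,], [A → . f y D], [A → . f], [X → . -], [X → . A - X], [X' → . X] }  — shift
  I1: { [A → , .] }  — reduce
  I2: { [X → - .] }  — reduce
  I3: { [X → A . - X] }  — shift
  I4: { [X' → X .] }  — accept
  I5: { [A → f . y D], [A → f .] }  — shift, reduce
  I6: { [A → . ,], [A → . f y D], [A → . f], [A → f y . D], [D → . S ; D], [D → . X S], [S → . ,], [S → . y f], [X → . -], [X → . A - X] }  — shift
  I7: { [A → , .], [S → , .] }  — 2 reduces
  I8: { [A → f y D .] }  — reduce
  I9: { [D → S . ; D] }  — shift
  I10: { [D → X . S], [S → . ,], [S → . y f] }  — shift
  I11: { [S → y . f] }  — shift
  I12: { [S → y f .] }  — reduce
  I13: { [S → , .] }  — reduce
  I14: { [D → X S .] }  — reduce
  I15: { [A → . ,], [A → . f y D], [A → . f], [D → . S ; D], [D → . X S], [D → S ; . D], [S → . ,], [S → . y f], [X → . -], [X → . A - X] }  — shift
  I16: { [D → S ; D .] }  — reduce
  I17: { [A → . ,], [A → . f y D], [A → . f], [X → . -], [X → . A - X], [X → A - . X] }  — shift
  I18: { [X → A - X .] }  — reduce

I7 contains complete items [A → , .], [S → , .] — reduce-reduce conflict.

Answer: Yes — I7: [A → , .] vs [S → , .]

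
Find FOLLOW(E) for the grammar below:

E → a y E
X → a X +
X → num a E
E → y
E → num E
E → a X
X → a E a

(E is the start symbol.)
To compute FOLLOW(E), find every occurrence of E on a right-hand side N → α E β: add FIRST(β) \ {ε}, and if β is empty or nullable also add FOLLOW(N). Iterate to a fixed point.

E is the start symbol, so $ ∈ FOLLOW(E).
In E → a y E: E is at the end; this adds FOLLOW(E) to itself — nothing new
In X → num a E: E is at the end, add FOLLOW(X)
In E → num E: E is at the end; this adds FOLLOW(E) to itself — nothing new
In X → a E a: E is followed by a, add FIRST(a) \ {ε} = { 'a' }

The FOLLOW sets referred to above (computed the same way, to a fixed point):
  FOLLOW(X) = { $, '+', 'a' }

Taking the union: FOLLOW(E) = { $, '+', 'a' }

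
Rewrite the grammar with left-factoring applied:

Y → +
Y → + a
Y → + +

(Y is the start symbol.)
Left-factoring transforms A → αβ₁ | αβ₂ into A → αA' and A' → β₁ | β₂
(α is the longest common prefix among the alternatives). Repeat until
no nonterminal has two alternatives with a common prefix.

Round 1: Y has alternatives sharing prefix '+'. Introduce Y': Y → + Y'
  Add: Y' → ε
  Add: Y' → a
  Add: Y' → +

No remaining common prefixes — done.

Resulting grammar:
Y → + Y'
Y' → ε
Y' → a
Y' → +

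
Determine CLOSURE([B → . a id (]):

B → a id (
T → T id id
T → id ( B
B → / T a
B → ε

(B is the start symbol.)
To compute CLOSURE, for each item [A → α.Bβ] where B is a non-terminal, add [B → .γ] for all productions B → γ; repeat for the newly added items until nothing changes.

Start with: [B → . a id (]
The dot precedes the terminal a, so nothing is added.

CLOSURE = { [B → . a id (] }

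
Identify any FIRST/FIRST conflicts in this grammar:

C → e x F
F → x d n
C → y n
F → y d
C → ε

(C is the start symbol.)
A FIRST/FIRST conflict occurs when two productions N → α and N → β for the same non-terminal have FIRST(α) ∩ FIRST(β) ≠ ∅ (with ε ∈ FIRST of a nullable right-hand side, so two nullable alternatives also conflict).

Productions for C:
  C → e x F: FIRST = { 'e' }
  C → y n: FIRST = { 'y' }
  C → ε: FIRST = { ε }
Productions for F:
  F → x d n: FIRST = { 'x' }
  F → y d: FIRST = { 'y' }

All alternatives of each non-terminal have pairwise disjoint FIRST sets.

Answer: No FIRST/FIRST conflicts.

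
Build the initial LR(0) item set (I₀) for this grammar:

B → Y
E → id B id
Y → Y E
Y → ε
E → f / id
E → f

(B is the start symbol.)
First, augment the grammar with B' → B
I₀ = CLOSURE({ [B' → . B] }):
  [B' → . B] has the dot before B: add [B → . Y]
  [B → . Y] has the dot before Y: add [Y → . Y E], [Y → .]
No further items can be added.

I₀ = { [B → . Y], [B' → . B], [Y → . Y E], [Y → .] }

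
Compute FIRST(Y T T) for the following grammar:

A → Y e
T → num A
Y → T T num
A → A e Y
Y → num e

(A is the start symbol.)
FIRST sets of the non-terminals involved (from the grammar, by fixed-point iteration):
  FIRST(Y) = { 'num' }

To compute FIRST(Y T T), process the symbols left to right:
Symbol Y is a non-terminal. Add FIRST(Y) \ {ε} = { 'num' }
Y is not nullable (ε ∉ FIRST(Y)), so stop here.
FIRST(Y T T) = { 'num' }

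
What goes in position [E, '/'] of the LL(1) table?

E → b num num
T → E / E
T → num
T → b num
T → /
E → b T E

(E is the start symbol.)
To find M[E, '/'], we find productions for E where '/' is in the predict set (PREDICT(N → α) = (FIRST(α) \ {ε}) ∪ (FOLLOW(N) if α ⇒* ε)).

E → b num num: PREDICT = { 'b' }
E → b T E: PREDICT = { 'b' }

M[E, '/'] is empty (no production applies)

Answer: Empty (error entry)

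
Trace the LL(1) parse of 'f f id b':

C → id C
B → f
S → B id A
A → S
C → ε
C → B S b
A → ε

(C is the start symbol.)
LL(1) parsing maintains a stack (initially the start symbol over $) and the input. At each step: if the stack top is a terminal, match it against the current input token; if it is a non-terminal N, replace it with the RHS of M[N, lookahead] (the unique production whose predict set contains the lookahead).

Stack is shown with the top on the left.

Stack       Input       Action
------------------------------
C $         f f id b $  output C → B S b
B S b $     f f id b $  output B → f
f S b $     f f id b $  match 'f'
S b $       f id b $    output S → B id A
B id A b $  f id b $    output B → f
f id A b $  f id b $    match 'f'
id A b $    id b $      match 'id'
A b $       b $         output A → ε
b $         b $         match 'b'
$           $           accept

The string is accepted.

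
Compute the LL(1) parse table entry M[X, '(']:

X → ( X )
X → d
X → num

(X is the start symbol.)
X → ( X )

To find M[X, '('], we find productions for X where '(' is in the predict set (PREDICT(N → α) = (FIRST(α) \ {ε}) ∪ (FOLLOW(N) if α ⇒* ε)).

X → ( X ): PREDICT = { '(' }
  '(' is in predict set, so this production goes in M[X, '(']
X → d: PREDICT = { 'd' }
X → num: PREDICT = { 'num' }

M[X, '('] = X → ( X )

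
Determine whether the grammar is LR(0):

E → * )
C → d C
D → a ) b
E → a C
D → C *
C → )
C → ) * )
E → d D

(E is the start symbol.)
A grammar is LR(0) if no state in the canonical LR(0) collection has:
  - both a shift item (dot before a terminal) and a complete item (shift-reduce conflict), or
  - two or more complete items (reduce-reduce conflict; the accept item [E' → E .] counts as a complete item here).

Augment with E' → E and build the canonical LR(0) collection (I0 = CLOSURE({[E' → . E]}), then GOTO on every symbol after a dot until no new states appear). It has 18 states:
  I0: { [E → . * )], [E → . a C], [E → . d D], [E' → . E] }  — shift
  I1: { [E → * . )] }  — shift
  I2: { [E' → E .] }  — accept
  I3: { [C → . ) * )], [C → . )], [C → . d C], [E → a . C] }  — shift
  I4: { [C → . ) * )], [C → . )], [C → . d C], [D → . C *], [D → . a ) b], [E → d . D] }  — shift
  I5: { [C → ) . * )], [C → ) .] }  — shift, reduce
  I6: { [D → C . *] }  — shift
  I7: { [E → d D .] }  — reduce
  I8: { [D → a . ) b] }  — shift
  I9: { [C → . ) * )], [C → . )], [C → . d C], [C → d . C] }  — shift
  I10: { [C → d C .] }  — reduce
  I11: { [D → a ) . b] }  — shift
  I12: { [D → a ) b .] }  — reduce
  I13: { [D → C * .] }  — reduce
  I14: { [C → ) * . )] }  — shift
  I15: { [C → ) * ) .] }  — reduce
  I16: { [E → a C .] }  — reduce
  I17: { [E → * ) .] }  — reduce

Conflict in state I5:
  Shift-reduce conflict between [C → ) .] and [C → ) . * )]
So the grammar is NOT LR(0).

Answer: No. Shift-reduce conflict between [C → ) .] and [C → ) . * )]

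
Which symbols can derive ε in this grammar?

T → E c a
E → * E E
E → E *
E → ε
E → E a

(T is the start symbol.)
{ 'E' }

ε-productions: E → ε
So E is immediately nullable.
No further non-terminal can be added: every production for the remaining non-terminals contains a terminal or a non-nullable non-terminal.
Nullable = { 'E' }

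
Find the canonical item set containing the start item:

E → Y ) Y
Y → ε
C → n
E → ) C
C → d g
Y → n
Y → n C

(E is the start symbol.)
First, augment the grammar with E' → E
I₀ = CLOSURE({ [E' → . E] }):
  [E' → . E] has the dot before E: add [E → . Y ) Y], [E → . ) C]
  [E → . Y ) Y] has the dot before Y: add [Y → .], [Y → . n], [Y → . n C]
No further items can be added.

I₀ = { [E → . ) C], [E → . Y ) Y], [E' → . E], [Y → . n C], [Y → . n], [Y → .] }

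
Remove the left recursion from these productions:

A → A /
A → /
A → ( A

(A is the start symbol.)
A → / A'
A → ( A A'
A' → / A'
A' → ε

A is directly left-recursive. The standard transformation for
  A → A α₁ | ... | A α_m | β₁ | ... | β_n
is
  A  → β₁ A' | ... | β_n A'
  A' → α₁ A' | ... | α_m A' | ε

A → / becomes A → / A'
A → ( A becomes A → ( A A'
A → A / becomes A' → / A'
Add A' → ε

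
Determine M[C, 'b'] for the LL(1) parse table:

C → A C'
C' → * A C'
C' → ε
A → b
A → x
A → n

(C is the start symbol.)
To find M[C, 'b'], we find productions for C where 'b' is in the predict set (PREDICT(N → α) = (FIRST(α) \ {ε}) ∪ (FOLLOW(N) if α ⇒* ε)).

Relevant sets:
  FIRST(A) = { 'b', 'n', 'x' }

C → A C': PREDICT = { 'b', 'n', 'x' }
  'b' is in predict set, so this production goes in M[C, 'b']

M[C, 'b'] = C → A C'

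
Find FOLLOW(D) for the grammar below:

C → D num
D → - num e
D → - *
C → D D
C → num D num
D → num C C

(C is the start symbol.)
In C → D num: D is followed by num, add FIRST(num) \ {ε} = { 'num' }
In C → D D: D is followed by D, add FIRST(D) \ {ε} = { '-', 'num' }
In C → D D: D is at the end, add FOLLOW(C)
In C → num D num: D is followed by num, add FIRST(num) \ {ε} = { 'num' }

The FOLLOW sets referred to above (computed the same way, to a fixed point):
  FOLLOW(C) = { $, '-', 'num' }

Taking the union: FOLLOW(D) = { $, '-', 'num' }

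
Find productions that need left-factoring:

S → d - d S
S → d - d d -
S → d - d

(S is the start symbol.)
Left-factoring is needed when two productions for the same non-terminal
share a common prefix on the right-hand side.

Productions for S:
  S → d - d S
  S → d - d d -
  S → d - d

Found common prefix 'd - d' in productions for S

Answer: Yes, S has productions with common prefix 'd - d'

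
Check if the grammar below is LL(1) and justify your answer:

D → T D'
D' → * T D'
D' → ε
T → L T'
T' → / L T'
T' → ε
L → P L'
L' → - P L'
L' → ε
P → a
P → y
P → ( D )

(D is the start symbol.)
Relevant sets:
  FOLLOW(D') = { $, ')' }
  FOLLOW(T') = { $, ')', '*' }
  FOLLOW(L') = { $, ')', '*', '/' }

For D':
  PREDICT(D' → '*' T D') = { '*' }
  PREDICT(D' → ε) = { $, ')' }
For T':
  PREDICT(T' → '/' L T') = { '/' }
  PREDICT(T' → ε) = { $, ')', '*' }
For L':
  PREDICT(L' → '-' P L') = { '-' }
  PREDICT(L' → ε) = { $, ')', '*', '/' }
For P:
  PREDICT(P → a) = { 'a' }
  PREDICT(P → y) = { 'y' }
  PREDICT(P → '(' D ')') = { '(' }
D, T, L have a single production, so nothing to check there.

All predict sets are disjoint. The grammar IS LL(1).

Answer: Yes, the grammar is LL(1).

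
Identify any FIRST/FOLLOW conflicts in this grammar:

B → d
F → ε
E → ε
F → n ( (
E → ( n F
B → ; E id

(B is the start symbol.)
No FIRST/FOLLOW conflicts.

Nullable non-terminals: E, F.

E: nullable alternative(s) E → ε; FOLLOW(E) = { 'id' }
  E → ε: FIRST \ {ε} = { } — this is the only nullable alternative, skip
  E → ( n F: FIRST \ {ε} = { '(' } — disjoint from FOLLOW(E)

F: nullable alternative(s) F → ε; FOLLOW(F) = { 'id' }
  F → ε: FIRST \ {ε} = { } — this is the only nullable alternative, skip
  F → n ( (: FIRST \ {ε} = { 'n' } — disjoint from FOLLOW(F)

B has no nullable alternative, so no FIRST/FOLLOW check is needed there.

No FIRST/FOLLOW conflicts found.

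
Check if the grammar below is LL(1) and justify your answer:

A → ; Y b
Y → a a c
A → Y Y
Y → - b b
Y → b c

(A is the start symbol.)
Yes, the grammar is LL(1).

A grammar is LL(1) if for each non-terminal N with multiple productions, the predict sets of those productions are pairwise disjoint, where PREDICT(N → α) = (FIRST(α) \ {ε}) ∪ (FOLLOW(N) if α ⇒* ε).

Relevant sets:
  FIRST(Y) = { '-', 'a', 'b' }

For A:
  PREDICT(A → ';' Y b) = { ';' }
  PREDICT(A → Y Y) = { '-', 'a', 'b' }
For Y:
  PREDICT(Y → a a c) = { 'a' }
  PREDICT(Y → '-' b b) = { '-' }
  PREDICT(Y → b c) = { 'b' }

All predict sets are disjoint. The grammar IS LL(1).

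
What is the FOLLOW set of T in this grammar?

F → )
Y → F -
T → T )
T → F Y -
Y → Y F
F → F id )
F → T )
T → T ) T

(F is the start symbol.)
{ ')' }

To compute FOLLOW(T), find every occurrence of T on a right-hand side N → α T β: add FIRST(β) \ {ε}, and if β is empty or nullable also add FOLLOW(N). Iterate to a fixed point.

In T → T ): T is followed by ')', add FIRST(')') \ {ε} = { ')' }
In F → T ): T is followed by ')', add FIRST(')') \ {ε} = { ')' }
In T → T ) T: T is followed by ')' T, add FIRST(')' T) \ {ε} = { ')' }
In T → T ) T: T is at the end; this adds FOLLOW(T) to itself — nothing new

Taking the union: FOLLOW(T) = { ')' }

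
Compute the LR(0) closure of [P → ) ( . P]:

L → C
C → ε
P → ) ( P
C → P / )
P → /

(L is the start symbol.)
{ [P → ) ( . P], [P → . ) ( P], [P → . /] }

To compute CLOSURE, for each item [A → α.Bβ] where B is a non-terminal, add [B → .γ] for all productions B → γ; repeat for the newly added items until nothing changes.

Start with: [P → ) ( . P]
  [P → ) ( . P] has the dot before P: add [P → . ) ( P], [P → . /]
No further items can be added.

CLOSURE = { [P → ) ( . P], [P → . ) ( P], [P → . /] }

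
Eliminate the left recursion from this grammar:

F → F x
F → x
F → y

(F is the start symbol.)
F is directly left-recursive. The standard transformation for
  A → A α₁ | ... | A α_m | β₁ | ... | β_n
is
  A  → β₁ A' | ... | β_n A'
  A' → α₁ A' | ... | α_m A' | ε

F → x becomes F → x F'
F → y becomes F → y F'
F → F x becomes F' → x F'
Add F' → ε

Resulting grammar:
F → x F'
F → y F'
F' → x F'
F' → ε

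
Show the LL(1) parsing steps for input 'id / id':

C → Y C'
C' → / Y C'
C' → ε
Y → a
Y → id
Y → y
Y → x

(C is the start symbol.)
Stack is shown with the top on the left.

Stack     Input      Action
---------------------------
C $       id / id $  output C → Y C'
Y C' $    id / id $  output Y → id
id C' $   id / id $  match 'id'
C' $      / id $     output C' → / Y C'
/ Y C' $  / id $     match '/'
Y C' $    id $       output Y → id
id C' $   id $       match 'id'
C' $      $          output C' → ε
$         $          accept

The string is accepted.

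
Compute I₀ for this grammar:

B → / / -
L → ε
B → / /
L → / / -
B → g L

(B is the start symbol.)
{ [B → . / / -], [B → . / /], [B → . g L], [B' → . B] }

First, augment the grammar with B' → B
I₀ = CLOSURE({ [B' → . B] }):
  [B' → . B] has the dot before B: add [B → . / / -], [B → . / /], [B → . g L]
No further items can be added.

I₀ = { [B → . / / -], [B → . / /], [B → . g L], [B' → . B] }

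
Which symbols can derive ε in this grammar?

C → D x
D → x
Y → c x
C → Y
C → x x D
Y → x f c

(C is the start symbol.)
There are no ε-productions, so no non-terminal can derive ε.
No non-terminals are nullable.

Answer: None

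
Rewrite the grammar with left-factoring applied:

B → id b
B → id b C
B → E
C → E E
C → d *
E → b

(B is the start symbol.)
B → id b B'
B' → ε
B' → C
B → E
C → E E
C → d *
E → b

Left-factoring transforms A → αβ₁ | αβ₂ into A → αA' and A' → β₁ | β₂
(α is the longest common prefix among the alternatives). Repeat until
no nonterminal has two alternatives with a common prefix.

Round 1: B has alternatives sharing prefix 'id b'. Introduce B': B → id b B'
  Add: B' → ε
  Add: B' → C

No remaining common prefixes — done.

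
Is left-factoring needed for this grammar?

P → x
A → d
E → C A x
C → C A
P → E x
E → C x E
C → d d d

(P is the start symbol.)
Left-factoring is needed when two productions for the same non-terminal
share a common prefix on the right-hand side.

Productions for P:
  P → x
  P → E x
Productions for E:
  E → C A x
  E → C x E
Productions for C:
  C → C A
  C → d d d

Found common prefix 'C' in productions for E

Answer: Yes, E has productions with common prefix 'C'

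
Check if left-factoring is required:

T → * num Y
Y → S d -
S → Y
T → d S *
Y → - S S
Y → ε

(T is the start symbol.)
No, left-factoring is not needed

Left-factoring is needed when two productions for the same non-terminal
share a common prefix on the right-hand side.

Productions for T:
  T → * num Y
  T → d S *
Productions for Y:
  Y → S d -
  Y → - S S
  Y → ε

No common prefixes found.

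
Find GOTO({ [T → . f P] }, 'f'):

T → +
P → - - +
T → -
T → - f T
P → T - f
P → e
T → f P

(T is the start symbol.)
GOTO(I, 'f') = CLOSURE({ [A → αX.β] : [A → α.Xβ] ∈ I, X = 'f' })

Items with dot before 'f', with the dot advanced:
  [T → . f P] → [T → f . P]
Closure of the advanced items:
  [T → f . P] has the dot before P: add [P → . - - +], [P → . T - f], [P → . e]
  [P → . T - f] has the dot before T: add [T → . +], [T → . -], [T → . - f T], [T → . f P]

GOTO = { [P → . - - +], [P → . T - f], [P → . e], [T → . +], [T → . - f T], [T → . -], [T → . f P], [T → f . P] }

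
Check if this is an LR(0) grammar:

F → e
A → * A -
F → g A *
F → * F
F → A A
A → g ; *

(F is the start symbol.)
Yes, the grammar is LR(0)

A grammar is LR(0) if no state in the canonical LR(0) collection has:
  - both a shift item (dot before a terminal) and a complete item (shift-reduce conflict), or
  - two or more complete items (reduce-reduce conflict; the accept item [F' → F .] counts as a complete item here).

Augment with F' → F and build the canonical LR(0) collection (I0 = CLOSURE({[F' → . F]}), then GOTO on every symbol after a dot until no new states appear). It has 17 states:
  I0: { [A → . * A -], [A → . g ; *], [F → . * F], [F → . A A], [F → . e], [F → . g A *], [F' → . F] }  — shift
  I1: { [A → * . A -], [A → . * A -], [A → . g ; *], [F → * . F], [F → . * F], [F → . A A], [F → . e], [F → . g A *] }  — shift
  I2: { [A → . * A -], [A → . g ; *], [F → A . A] }  — shift
  I3: { [F' → F .] }  — accept
  I4: { [F → e .] }  — reduce
  I5: { [A → . * A -], [A → . g ; *], [A → g . ; *], [F → g . A *] }  — shift
  I6: { [A → * . A -], [A → . * A -], [A → . g ; *] }  — shift
  I7: { [A → g ; . *] }  — shift
  I8: { [F → g A . *] }  — shift
  I9: { [A → g . ; *] }  — shift
  I10: { [F → g A * .] }  — reduce
  I11: { [A → g ; * .] }  — reduce
  I12: { [A → * A . -] }  — shift
  I13: { [A → * A - .] }  — reduce
  I14: { [F → A A .] }  — reduce
  I15: { [A → * A . -], [A → . * A -], [A → . g ; *], [F → A . A] }  — shift
  I16: { [F → * F .] }  — reduce

Every state is either a pure shift/goto state or contains exactly one complete item and nothing to shift — no conflicts. The grammar is LR(0).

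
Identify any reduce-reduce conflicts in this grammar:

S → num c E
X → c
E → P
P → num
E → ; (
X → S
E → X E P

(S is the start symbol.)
No reduce-reduce conflicts

A reduce-reduce conflict occurs when an LR(0) state has two complete items [A → α .] and [B → β .] — both call for a reduction, and with no lookahead the parser cannot choose between them.

Augment with S' → S and build the canonical LR(0) collection (I0 = CLOSURE({[S' → . S]}), then GOTO on every symbol after a dot until no new states appear). It has 15 states:
  I0: { [S → . num c E], [S' → . S] }  — shift
  I1: { [S' → S .] }  — accept
  I2: { [S → num . c E] }  — shift
  I3: { [E → . ; (], [E → . P], [E → . X E P], [P → . num], [S → . num c E], [S → num c . E], [X → . S], [X → . c] }  — shift
  I4: { [E → ; . (] }  — shift
  I5: { [S → num c E .] }  — reduce
  I6: { [E → P .] }  — reduce
  I7: { [X → S .] }  — reduce
  I8: { [E → . ; (], [E → . P], [E → . X E P], [E → X . E P], [P → . num], [S → . num c E], [X → . S], [X → . c] }  — shift
  I9: { [X → c .] }  — reduce
  I10: { [P → num .], [S → num . c E] }  — shift, reduce
  I11: { [E → X E . P], [P → . num] }  — shift
  I12: { [E → X E P .] }  — reduce
  I13: { [P → num .] }  — reduce
  I14: { [E → ; ( .] }  — reduce

No state contains more than one complete item.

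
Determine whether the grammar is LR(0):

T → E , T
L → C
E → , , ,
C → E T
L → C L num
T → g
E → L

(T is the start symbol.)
Augment with T' → T and build the canonical LR(0) collection (I0 = CLOSURE({[T' → . T]}), then GOTO on every symbol after a dot until no new states appear). It has 17 states:
  I0: { [C → . E T], [E → . , , ,], [E → . L], [L → . C L num], [L → . C], [T → . E , T], [T → . g], [T' → . T] }  — shift
  I1: { [E → , . , ,] }  — shift
  I2: { [C → . E T], [E → . , , ,], [E → . L], [L → . C L num], [L → . C], [L → C . L num], [L → C .] }  — shift, reduce
  I3: { [C → . E T], [C → E . T], [E → . , , ,], [E → . L], [L → . C L num], [L → . C], [T → . E , T], [T → . g], [T → E . , T] }  — shift
  I4: { [E → L .] }  — reduce
  I5: { [T' → T .] }  — accept
  I6: { [T → g .] }  — reduce
  I7: { [C → . E T], [E → , . , ,], [E → . , , ,], [E → . L], [L → . C L num], [L → . C], [T → . E , T], [T → . g], [T → E , . T] }  — shift
  I8: { [C → E T .] }  — reduce
  I9: { [E → , , . ,], [E → , . , ,] }  — shift
  I10: { [T → E , T .] }  — reduce
  I11: { [E → , , , .], [E → , , . ,] }  — shift, reduce
  I12: { [E → , , , .] }  — reduce
  I13: { [C → . E T], [C → E . T], [E → . , , ,], [E → . L], [L → . C L num], [L → . C], [T → . E , T], [T → . g] }  — shift
  I14: { [E → L .], [L → C L . num] }  — shift, reduce
  I15: { [L → C L num .] }  — reduce
  I16: { [E → , , . ,] }  — shift

Conflict in state I2:
  Shift-reduce conflict between [L → C .] and [E → . , , ,]
So the grammar is NOT LR(0).

Answer: No. Shift-reduce conflict between [L → C .] and [E → . , , ,]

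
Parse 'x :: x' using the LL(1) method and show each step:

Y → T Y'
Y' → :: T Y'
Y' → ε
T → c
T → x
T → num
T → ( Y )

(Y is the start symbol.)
Stack is shown with the top on the left.

Stack      Input     Action
---------------------------
Y $        x :: x $  output Y → T Y'
T Y' $     x :: x $  output T → x
x Y' $     x :: x $  match 'x'
Y' $       :: x $    output Y' → :: T Y'
:: T Y' $  :: x $    match '::'
T Y' $     x $       output T → x
x Y' $     x $       match 'x'
Y' $       $         output Y' → ε
$          $         accept

The string is accepted.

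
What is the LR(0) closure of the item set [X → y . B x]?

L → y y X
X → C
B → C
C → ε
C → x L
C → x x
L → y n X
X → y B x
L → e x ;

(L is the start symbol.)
{ [B → . C], [C → . x L], [C → . x x], [C → .], [X → y . B x] }

To compute CLOSURE, for each item [A → α.Bβ] where B is a non-terminal, add [B → .γ] for all productions B → γ; repeat for the newly added items until nothing changes.

Start with: [X → y . B x]
  [X → y . B x] has the dot before B: add [B → . C]
  [B → . C] has the dot before C: add [C → .], [C → . x L], [C → . x x]
No further items can be added.

CLOSURE = { [B → . C], [C → . x L], [C → . x x], [C → .], [X → y . B x] }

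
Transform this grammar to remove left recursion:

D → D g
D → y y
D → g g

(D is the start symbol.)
D is directly left-recursive. The standard transformation for
  A → A α₁ | ... | A α_m | β₁ | ... | β_n
is
  A  → β₁ A' | ... | β_n A'
  A' → α₁ A' | ... | α_m A' | ε

D → y y becomes D → y y D'
D → g g becomes D → g g D'
D → D g becomes D' → g D'
Add D' → ε

Resulting grammar:
D → y y D'
D → g g D'
D' → g D'
D' → ε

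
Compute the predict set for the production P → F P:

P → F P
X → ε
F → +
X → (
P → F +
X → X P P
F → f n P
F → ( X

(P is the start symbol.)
PREDICT(P → F P) = (FIRST(RHS) \ {ε}) ∪ (FOLLOW(P) if ε ∈ FIRST(RHS), i.e. RHS ⇒* ε)
FIRST(F) = { '(', '+', 'f' }
FIRST(F P) = { '(', '+', 'f' }
ε ∉ FIRST(F P), so FOLLOW(P) is not added.
PREDICT(P → F P) = { '(', '+', 'f' }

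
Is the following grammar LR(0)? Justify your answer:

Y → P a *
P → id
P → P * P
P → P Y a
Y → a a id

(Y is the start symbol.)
Augment with Y' → Y and build the canonical LR(0) collection (I0 = CLOSURE({[Y' → . Y]}), then GOTO on every symbol after a dot until no new states appear). It has 13 states:
  I0: { [P → . P * P], [P → . P Y a], [P → . id], [Y → . P a *], [Y → . a a id], [Y' → . Y] }  — shift
  I1: { [P → . P * P], [P → . P Y a], [P → . id], [P → P . * P], [P → P . Y a], [Y → . P a *], [Y → . a a id], [Y → P . a *] }  — shift
  I2: { [Y' → Y .] }  — accept
  I3: { [Y → a . a id] }  — shift
  I4: { [P → id .] }  — reduce
  I5: { [Y → a a . id] }  — shift
  I6: { [Y → a a id .] }  — reduce
  I7: { [P → . P * P], [P → . P Y a], [P → . id], [P → P * . P] }  — shift
  I8: { [P → P Y . a] }  — shift
  I9: { [Y → P a . *], [Y → a . a id] }  — shift
  I10: { [Y → P a * .] }  — reduce
  I11: { [P → P Y a .] }  — reduce
  I12: { [P → . P * P], [P → . P Y a], [P → . id], [P → P * P .], [P → P . * P], [P → P . Y a], [Y → . P a *], [Y → . a a id] }  — shift, reduce

Conflict in state I12:
  Shift-reduce conflict between [P → P * P .] and [P → P . * P]
So the grammar is NOT LR(0).

Answer: No. Shift-reduce conflict between [P → P * P .] and [P → P . * P]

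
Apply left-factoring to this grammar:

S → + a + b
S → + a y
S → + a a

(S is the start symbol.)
S → + a S'
S' → + b
S' → y
S' → a

Left-factoring transforms A → αβ₁ | αβ₂ into A → αA' and A' → β₁ | β₂
(α is the longest common prefix among the alternatives). Repeat until
no nonterminal has two alternatives with a common prefix.

Round 1: S has alternatives sharing prefix '+ a'. Introduce S': S → + a S'
  Add: S' → + b
  Add: S' → y
  Add: S' → a

No remaining common prefixes — done.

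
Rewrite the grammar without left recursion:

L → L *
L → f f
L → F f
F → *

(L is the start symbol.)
L is directly left-recursive. The standard transformation for
  A → A α₁ | ... | A α_m | β₁ | ... | β_n
is
  A  → β₁ A' | ... | β_n A'
  A' → α₁ A' | ... | α_m A' | ε

L → f f becomes L → f f L'
L → F f becomes L → F f L'
L → L * becomes L' → * L'
Add L' → ε

Productions for other non-terminals are unchanged:
  F → *

Resulting grammar:
L → f f L'
L → F f L'
L' → * L'
L' → ε
F → *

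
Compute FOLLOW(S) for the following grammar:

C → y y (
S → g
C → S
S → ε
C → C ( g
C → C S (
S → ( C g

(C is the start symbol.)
To compute FOLLOW(S), find every occurrence of S on a right-hand side N → α S β: add FIRST(β) \ {ε}, and if β is empty or nullable also add FOLLOW(N). Iterate to a fixed point.

In C → S: S is at the end, add FOLLOW(C)
In C → C S (: S is followed by '(', add FIRST('(') \ {ε} = { '(' }

The FOLLOW sets referred to above (computed the same way, to a fixed point):
  FOLLOW(C) = { $, '(', 'g' }

Taking the union: FOLLOW(S) = { $, '(', 'g' }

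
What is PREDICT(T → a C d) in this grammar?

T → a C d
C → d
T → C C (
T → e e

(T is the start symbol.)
PREDICT(T → a C d) = (FIRST(RHS) \ {ε}) ∪ (FOLLOW(T) if ε ∈ FIRST(RHS), i.e. RHS ⇒* ε)
FIRST(a C d) = { 'a' }
ε ∉ FIRST(a C d), so FOLLOW(T) is not added.
PREDICT(T → a C d) = { 'a' }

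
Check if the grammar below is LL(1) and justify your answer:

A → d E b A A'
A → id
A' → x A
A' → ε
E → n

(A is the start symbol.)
No. Predict set conflict for A': { 'x' }

Relevant sets:
  FOLLOW(A') = { $, 'x' }

For A:
  PREDICT(A → d E b A A') = { 'd' }
  PREDICT(A → id) = { 'id' }
For A':
  PREDICT(A' → x A) = { 'x' }
  PREDICT(A' → ε) = { $, 'x' }
E has a single production, so nothing to check there.

Conflict found: Predict set conflict for A': { 'x' }
The grammar is NOT LL(1).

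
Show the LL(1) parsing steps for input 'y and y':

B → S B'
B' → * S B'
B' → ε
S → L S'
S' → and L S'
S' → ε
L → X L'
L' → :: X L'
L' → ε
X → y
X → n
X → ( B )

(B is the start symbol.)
LL(1) parsing maintains a stack (initially the start symbol over $) and the input. At each step: if the stack top is a terminal, match it against the current input token; if it is a non-terminal N, replace it with the RHS of M[N, lookahead] (the unique production whose predict set contains the lookahead).

Stack is shown with the top on the left.

Stack          Input      Action
--------------------------------
B $            y and y $  output B → S B'
S B' $         y and y $  output S → L S'
L S' B' $      y and y $  output L → X L'
X L' S' B' $   y and y $  output X → y
y L' S' B' $   y and y $  match 'y'
L' S' B' $     and y $    output L' → ε
S' B' $        and y $    output S' → and L S'
and L S' B' $  and y $    match 'and'
L S' B' $      y $        output L → X L'
X L' S' B' $   y $        output X → y
y L' S' B' $   y $        match 'y'
L' S' B' $     $          output L' → ε
S' B' $        $          output S' → ε
B' $           $          output B' → ε
$              $          accept

The string is accepted.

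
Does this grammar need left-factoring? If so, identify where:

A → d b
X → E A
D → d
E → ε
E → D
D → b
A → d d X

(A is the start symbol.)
Yes, A has productions with common prefix 'd'

Left-factoring is needed when two productions for the same non-terminal
share a common prefix on the right-hand side.

Productions for A:
  A → d b
  A → d d X
Productions for D:
  D → d
  D → b
Productions for E:
  E → ε
  E → D

Found common prefix 'd' in productions for A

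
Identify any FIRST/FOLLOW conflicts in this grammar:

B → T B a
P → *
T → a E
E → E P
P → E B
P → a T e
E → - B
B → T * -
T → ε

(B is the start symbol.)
Nullable non-terminals: T.

T: nullable alternative(s) T → ε; FOLLOW(T) = { '*', 'a', 'e' }
  T → a E: FIRST \ {ε} = { 'a' } — overlaps FOLLOW(T) on { 'a' }: CONFLICT
  T → ε: FIRST \ {ε} = { } — this is the only nullable alternative, skip

B, E, P have no nullable alternative, so no FIRST/FOLLOW check is needed there.

So the grammar has 1 FIRST/FOLLOW conflict (marked CONFLICT above).

Answer: Yes. T → a E with FOLLOW(T) on { 'a' }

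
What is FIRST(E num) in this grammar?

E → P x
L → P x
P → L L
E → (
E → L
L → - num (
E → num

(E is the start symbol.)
{ '(', '-', 'num' }

FIRST sets of the non-terminals involved (from the grammar, by fixed-point iteration):
  FIRST(E) = { '(', '-', 'num' }

To compute FIRST(E num), process the symbols left to right:
Symbol E is a non-terminal. Add FIRST(E) \ {ε} = { '(', '-', 'num' }
E is not nullable (ε ∉ FIRST(E)), so stop here.
FIRST(E num) = { '(', '-', 'num' }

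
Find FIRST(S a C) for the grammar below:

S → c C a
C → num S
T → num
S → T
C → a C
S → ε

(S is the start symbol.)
FIRST sets of the non-terminals involved (from the grammar, by fixed-point iteration):
  FIRST(S) = { 'c', 'num', ε }

To compute FIRST(S a C), process the symbols left to right:
Symbol S is a non-terminal. Add FIRST(S) \ {ε} = { 'c', 'num' }
S is nullable (ε ∈ FIRST(S)), continue to the next symbol.
Symbol a is a terminal. Add 'a' and stop.
FIRST(S a C) = { 'a', 'c', 'num' }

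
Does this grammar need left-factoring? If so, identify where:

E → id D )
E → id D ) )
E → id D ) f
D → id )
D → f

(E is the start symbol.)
Yes, E has productions with common prefix 'id D )'

Left-factoring is needed when two productions for the same non-terminal
share a common prefix on the right-hand side.

Productions for E:
  E → id D )
  E → id D ) )
  E → id D ) f
Productions for D:
  D → id )
  D → f

Found common prefix 'id D )' in productions for E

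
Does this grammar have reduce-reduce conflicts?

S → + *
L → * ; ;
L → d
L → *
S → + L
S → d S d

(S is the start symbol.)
Yes — I6: [L → * .] vs [S → + * .]

A reduce-reduce conflict occurs when an LR(0) state has two complete items [A → α .] and [B → β .] — both call for a reduction, and with no lookahead the parser cannot choose between them.

Augment with S' → S and build the canonical LR(0) collection (I0 = CLOSURE({[S' → . S]}), then GOTO on every symbol after a dot until no new states appear). It has 11 states:
  I0: { [S → . + *], [S → . + L], [S → . d S d], [S' → . S] }  — shift
  I1: { [L → . * ; ;], [L → . *], [L → . d], [S → + . *], [S → + . L] }  — shift
  I2: { [S' → S .] }  — accept
  I3: { [S → . + *], [S → . + L], [S → . d S d], [S → d . S d] }  — shift
  I4: { [S → d S . d] }  — shift
  I5: { [S → d S d .] }  — reduce
  I6: { [L → * . ; ;], [L → * .], [S → + * .] }  — shift, 2 reduces
  I7: { [S → + L .] }  — reduce
  I8: { [L → d .] }  — reduce
  I9: { [L → * ; . ;] }  — shift
  I10: { [L → * ; ; .] }  — reduce

I6 contains complete items [L → * .], [S → + * .] — reduce-reduce conflict.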